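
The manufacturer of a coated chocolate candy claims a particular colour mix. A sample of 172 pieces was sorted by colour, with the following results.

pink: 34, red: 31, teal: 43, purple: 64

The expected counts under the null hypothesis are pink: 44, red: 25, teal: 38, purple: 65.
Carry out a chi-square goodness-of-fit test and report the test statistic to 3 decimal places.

4.386

cat         O        E   (O−E)²/E
pink       34       44     2.2727
red        31       25     1.4400
teal       43       38     0.6579
purple     64       65     0.0154
Sum = 4.386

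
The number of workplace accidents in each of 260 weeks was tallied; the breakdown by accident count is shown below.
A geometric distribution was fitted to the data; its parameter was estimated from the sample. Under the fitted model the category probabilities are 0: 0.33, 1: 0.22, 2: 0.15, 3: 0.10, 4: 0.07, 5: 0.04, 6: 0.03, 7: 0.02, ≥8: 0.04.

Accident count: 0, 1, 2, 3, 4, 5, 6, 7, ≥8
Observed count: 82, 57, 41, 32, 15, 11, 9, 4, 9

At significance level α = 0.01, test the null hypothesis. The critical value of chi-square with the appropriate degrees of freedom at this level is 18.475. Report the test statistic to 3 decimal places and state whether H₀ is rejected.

Expected counts E_i = n·p_i: 260×0.33 = 85.8, 260×0.22 = 57.2, 260×0.15 = 39, 260×0.10 = 26, 260×0.07 = 18.2, 260×0.04 = 10.4, 260×0.03 = 7.8, 260×0.02 = 5.2, 260×0.04 = 10.4.
cat         O        E   (O−E)²/E
0          82     85.8     0.1683
1          57     57.2     0.0007
2          41       39     0.1026
3          32       26     1.3846
4          15     18.2     0.5626
5          11     10.4     0.0346
6           9      7.8     0.1846
7           4      5.2     0.2769
≥8          9     10.4     0.1885
Sum = 2.903
df = 7. Since 2.903 < 18.475, we do not reject H₀.

2.903; do not reject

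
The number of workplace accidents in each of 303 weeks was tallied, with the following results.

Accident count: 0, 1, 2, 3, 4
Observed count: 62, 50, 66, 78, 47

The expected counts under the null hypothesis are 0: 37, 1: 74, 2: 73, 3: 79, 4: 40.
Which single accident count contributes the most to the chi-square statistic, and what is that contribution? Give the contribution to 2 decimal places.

0, 16.89

χ² = (62−37)²/37 + (50−74)²/74 + (66−73)²/73 + (78−79)²/79 + (47−40)²/40
   = 16.892 + 7.784 + 0.671 + 0.013 + 1.225
The largest term is for 0: 16.89.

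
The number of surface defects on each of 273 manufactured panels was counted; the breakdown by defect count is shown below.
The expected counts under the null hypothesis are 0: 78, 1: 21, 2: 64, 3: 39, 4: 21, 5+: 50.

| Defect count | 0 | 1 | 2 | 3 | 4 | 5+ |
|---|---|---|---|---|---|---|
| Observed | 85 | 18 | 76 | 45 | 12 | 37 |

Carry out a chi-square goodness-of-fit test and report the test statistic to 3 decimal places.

0: (85 − 78)²/78 = 49/78 = 0.6282
1: (18 − 21)²/21 = 9/21 = 0.4286
2: (76 − 64)²/64 = 144/64 = 2.2500
3: (45 − 39)²/39 = 36/39 = 0.9231
4: (12 − 21)²/21 = 81/21 = 3.8571
5+: (37 − 50)²/50 = 169/50 = 3.3800
Sum = 11.467

11.467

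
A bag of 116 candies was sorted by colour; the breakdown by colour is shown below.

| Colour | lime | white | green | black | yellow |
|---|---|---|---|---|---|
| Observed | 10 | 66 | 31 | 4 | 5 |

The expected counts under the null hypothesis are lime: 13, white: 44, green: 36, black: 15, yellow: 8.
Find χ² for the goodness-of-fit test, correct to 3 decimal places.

21.578

lime: (10 − 13)²/13 = 9/13 = 0.6923
white: (66 − 44)²/44 = 484/44 = 11.0000
green: (31 − 36)²/36 = 25/36 = 0.6944
black: (4 − 15)²/15 = 121/15 = 8.0667
yellow: (5 − 8)²/8 = 9/8 = 1.1250
Sum = 21.578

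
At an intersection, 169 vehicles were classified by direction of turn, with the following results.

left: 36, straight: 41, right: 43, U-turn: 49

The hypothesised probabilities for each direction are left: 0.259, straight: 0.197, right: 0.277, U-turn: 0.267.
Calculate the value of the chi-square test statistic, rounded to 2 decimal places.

Expected counts E_i = n·p_i: 169×0.259 = 43.771, 169×0.197 = 33.293, 169×0.277 = 46.813, 169×0.267 = 45.123.
left: (36 − 43.771)²/43.771 = 60.388441/43.771 = 1.380
straight: (41 − 33.293)²/33.293 = 59.397849/33.293 = 1.784
right: (43 − 46.813)²/46.813 = 14.538969/46.813 = 0.311
U-turn: (49 − 45.123)²/45.123 = 15.031129/45.123 = 0.333
Sum = 3.81

3.81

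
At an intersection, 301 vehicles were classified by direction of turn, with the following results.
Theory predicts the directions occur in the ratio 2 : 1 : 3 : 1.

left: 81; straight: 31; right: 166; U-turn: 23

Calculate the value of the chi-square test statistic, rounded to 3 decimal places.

Ratio total = 7. Expected counts: 301×2/7 = 86, 301×1/7 = 43, 301×3/7 = 129, 301×1/7 = 43.
χ² = (81−86)²/86 + (31−43)²/43 + (166−129)²/129 + (23−43)²/43
   = 0.2907 + 3.3488 + 10.6124 + 9.3023
Sum = 23.554

23.554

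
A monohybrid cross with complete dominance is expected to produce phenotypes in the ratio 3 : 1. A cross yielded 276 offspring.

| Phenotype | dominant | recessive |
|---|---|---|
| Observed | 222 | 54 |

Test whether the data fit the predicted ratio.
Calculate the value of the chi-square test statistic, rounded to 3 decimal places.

4.348

Ratio total = 4. Expected counts: 276×3/4 = 207, 276×1/4 = 69.
cat            O        E   (O−E)²/E
dominant     222      207     1.0870
recessive     54       69     3.2609
Sum = 4.348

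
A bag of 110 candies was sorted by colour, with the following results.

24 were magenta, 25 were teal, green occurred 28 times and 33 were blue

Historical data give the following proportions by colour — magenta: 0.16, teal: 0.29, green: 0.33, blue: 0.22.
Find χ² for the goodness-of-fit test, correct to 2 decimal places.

Expected counts E_i = n·p_i: 110×0.16 = 17.6, 110×0.29 = 31.9, 110×0.33 = 36.3, 110×0.22 = 24.2.
χ² = (24−17.6)²/17.6 + (25−31.9)²/31.9 + (28−36.3)²/36.3 + (33−24.2)²/24.2
   = 2.327 + 1.492 + 1.898 + 3.200
Sum = 8.92

8.92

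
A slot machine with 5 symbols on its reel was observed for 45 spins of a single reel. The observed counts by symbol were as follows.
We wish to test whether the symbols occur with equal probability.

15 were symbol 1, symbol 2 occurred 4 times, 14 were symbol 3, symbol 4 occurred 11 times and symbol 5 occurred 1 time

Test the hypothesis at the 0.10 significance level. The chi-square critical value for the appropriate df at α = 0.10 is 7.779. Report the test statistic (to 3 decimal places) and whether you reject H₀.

17.111; reject

Expected count for each of the 5 categories: 45/5 = 9.
symbol 1: (15 − 9)²/9 = 36/9 = 4.0000
symbol 2: (4 − 9)²/9 = 25/9 = 2.7778
symbol 3: (14 − 9)²/9 = 25/9 = 2.7778
symbol 4: (11 − 9)²/9 = 4/9 = 0.4444
symbol 5: (1 − 9)²/9 = 64/9 = 7.1111
Sum = 17.111
df = 4. Since 17.111 > 7.779, we reject H₀.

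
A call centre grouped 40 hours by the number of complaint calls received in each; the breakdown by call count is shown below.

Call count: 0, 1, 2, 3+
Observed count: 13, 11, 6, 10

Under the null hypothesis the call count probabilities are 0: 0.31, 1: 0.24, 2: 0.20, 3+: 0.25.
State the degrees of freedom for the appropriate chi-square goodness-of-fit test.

3

There are k = 4 categories and no parameters were estimated from the data, so df = 4 − 1 = 3.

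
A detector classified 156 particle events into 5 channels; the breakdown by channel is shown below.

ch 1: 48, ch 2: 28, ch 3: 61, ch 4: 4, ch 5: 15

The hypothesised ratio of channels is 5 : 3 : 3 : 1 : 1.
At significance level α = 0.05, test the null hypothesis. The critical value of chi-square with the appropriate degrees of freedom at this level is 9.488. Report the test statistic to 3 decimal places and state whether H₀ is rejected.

Ratio total = 13. Expected counts: 156×5/13 = 60, 156×3/13 = 36, 156×3/13 = 36, 156×1/13 = 12, 156×1/13 = 12.
χ² = (48−60)²/60 + (28−36)²/36 + (61−36)²/36 + (4−12)²/12 + (15−12)²/12
   = 2.4000 + 1.7778 + 17.3611 + 5.3333 + 0.7500
Sum = 27.622
df = 4. Since 27.622 > 9.488, we reject H₀.

27.622; reject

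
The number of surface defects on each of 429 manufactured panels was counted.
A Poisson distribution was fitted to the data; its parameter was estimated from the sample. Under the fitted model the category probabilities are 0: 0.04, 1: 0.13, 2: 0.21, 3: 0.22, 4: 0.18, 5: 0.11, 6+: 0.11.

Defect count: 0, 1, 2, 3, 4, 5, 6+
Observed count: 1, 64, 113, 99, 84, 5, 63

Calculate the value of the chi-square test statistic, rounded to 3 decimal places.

Expected counts E_i = n·p_i: 429×0.04 = 17.16, 429×0.13 = 55.77, 429×0.21 = 90.09, 429×0.22 = 94.38, 429×0.18 = 77.22, 429×0.11 = 47.19, 429×0.11 = 47.19.
χ² = (1−17.16)²/17.16 + (64−55.77)²/55.77 + (113−90.09)²/90.09 + (99−94.38)²/94.38 + (84−77.22)²/77.22 + (5−47.19)²/47.19 + (63−47.19)²/47.19
   = 15.2183 + 1.2145 + 5.8260 + 0.2262 + 0.5953 + 37.7198 + 5.2968
Sum = 66.097

66.097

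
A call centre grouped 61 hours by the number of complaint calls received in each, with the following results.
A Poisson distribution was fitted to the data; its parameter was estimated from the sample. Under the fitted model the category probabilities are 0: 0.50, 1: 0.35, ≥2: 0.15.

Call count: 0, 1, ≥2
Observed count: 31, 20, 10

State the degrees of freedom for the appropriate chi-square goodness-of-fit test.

There are k = 3 categories and 1 parameter estimated from the data, so df = 3 − 1 − 1 = 1.

1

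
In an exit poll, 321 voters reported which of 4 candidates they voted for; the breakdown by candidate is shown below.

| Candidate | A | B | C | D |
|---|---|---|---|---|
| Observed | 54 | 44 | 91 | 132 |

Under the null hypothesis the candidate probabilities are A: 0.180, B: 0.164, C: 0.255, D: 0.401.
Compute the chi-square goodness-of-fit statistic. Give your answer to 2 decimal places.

Expected counts E_i = n·p_i: 321×0.180 = 57.78, 321×0.164 = 52.644, 321×0.255 = 81.855, 321×0.401 = 128.721.
A: (54 − 57.78)²/57.78 = 14.2884/57.78 = 0.247
B: (44 − 52.644)²/52.644 = 74.718736/52.644 = 1.419
C: (91 − 81.855)²/81.855 = 83.631025/81.855 = 1.022
D: (132 − 128.721)²/128.721 = 10.751841/128.721 = 0.084
Sum = 2.77

2.77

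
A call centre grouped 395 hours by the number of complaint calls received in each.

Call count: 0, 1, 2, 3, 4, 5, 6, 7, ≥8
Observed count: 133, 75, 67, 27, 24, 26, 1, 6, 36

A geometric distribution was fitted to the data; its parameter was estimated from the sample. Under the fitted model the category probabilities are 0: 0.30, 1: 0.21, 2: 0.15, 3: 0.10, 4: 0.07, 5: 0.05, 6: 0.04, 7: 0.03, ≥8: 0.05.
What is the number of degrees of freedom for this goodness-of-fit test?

There are k = 9 categories and 1 parameter estimated from the data, so df = 9 − 1 − 1 = 7.

7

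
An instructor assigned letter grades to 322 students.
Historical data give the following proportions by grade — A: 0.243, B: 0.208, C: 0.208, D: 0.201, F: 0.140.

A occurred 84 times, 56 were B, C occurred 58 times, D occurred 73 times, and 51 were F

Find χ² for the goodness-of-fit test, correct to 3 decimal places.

5.261

Expected counts E_i = n·p_i: 322×0.243 = 78.246, 322×0.208 = 66.976, 322×0.208 = 66.976, 322×0.201 = 64.722, 322×0.140 = 45.08.
A: (84 − 78.246)²/78.246 = 33.108516/78.246 = 0.4231
B: (56 − 66.976)²/66.976 = 120.472576/66.976 = 1.7987
C: (58 − 66.976)²/66.976 = 80.568576/66.976 = 1.2029
D: (73 − 64.722)²/64.722 = 68.525284/64.722 = 1.0588
F: (51 − 45.08)²/45.08 = 35.0464/45.08 = 0.7774
Sum = 5.261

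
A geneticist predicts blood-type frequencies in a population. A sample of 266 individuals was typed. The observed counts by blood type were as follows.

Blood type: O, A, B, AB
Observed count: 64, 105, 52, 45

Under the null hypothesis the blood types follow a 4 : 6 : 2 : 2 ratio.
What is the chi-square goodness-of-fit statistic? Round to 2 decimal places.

Ratio total = 14. Expected counts: 266×4/14 = 76, 266×6/14 = 114, 266×2/14 = 38, 266×2/14 = 38.
O: (64 − 76)²/76 = 144/76 = 1.895
A: (105 − 114)²/114 = 81/114 = 0.711
B: (52 − 38)²/38 = 196/38 = 5.158
AB: (45 − 38)²/38 = 49/38 = 1.289
Sum = 9.05

9.05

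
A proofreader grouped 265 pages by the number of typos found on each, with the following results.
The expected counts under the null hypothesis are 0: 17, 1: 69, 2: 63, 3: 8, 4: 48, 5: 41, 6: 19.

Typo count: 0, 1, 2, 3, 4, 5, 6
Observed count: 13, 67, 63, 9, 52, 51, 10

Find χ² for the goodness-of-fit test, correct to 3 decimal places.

8.160

0: (13 − 17)²/17 = 16/17 = 0.9412
1: (67 − 69)²/69 = 4/69 = 0.0580
2: (63 − 63)²/63 = 0/63 = 0.0000
3: (9 − 8)²/8 = 1/8 = 0.1250
4: (52 − 48)²/48 = 16/48 = 0.3333
5: (51 − 41)²/41 = 100/41 = 2.4390
6: (10 − 19)²/19 = 81/19 = 4.2632
Sum = 8.160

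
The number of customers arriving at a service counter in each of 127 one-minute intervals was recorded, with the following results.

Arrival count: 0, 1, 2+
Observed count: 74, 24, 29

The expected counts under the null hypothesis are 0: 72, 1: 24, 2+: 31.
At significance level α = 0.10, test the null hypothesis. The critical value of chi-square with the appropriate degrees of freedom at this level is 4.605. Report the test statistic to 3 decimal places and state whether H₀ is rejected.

χ² = (74−72)²/72 + (24−24)²/24 + (29−31)²/31
   = 0.0556 + 0.0000 + 0.1290
Sum = 0.185
df = 2. Since 0.185 < 4.605, we do not reject H₀.

0.185; do not reject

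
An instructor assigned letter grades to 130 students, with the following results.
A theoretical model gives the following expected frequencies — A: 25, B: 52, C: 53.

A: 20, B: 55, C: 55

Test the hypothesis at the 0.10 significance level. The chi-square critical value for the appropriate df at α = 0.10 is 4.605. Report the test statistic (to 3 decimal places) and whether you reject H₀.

1.249; do not reject

cat         O        E   (O−E)²/E
A          20       25     1.0000
B          55       52     0.1731
C          55       53     0.0755
Sum = 1.249
df = 2. Since 1.249 < 4.605, we do not reject H₀.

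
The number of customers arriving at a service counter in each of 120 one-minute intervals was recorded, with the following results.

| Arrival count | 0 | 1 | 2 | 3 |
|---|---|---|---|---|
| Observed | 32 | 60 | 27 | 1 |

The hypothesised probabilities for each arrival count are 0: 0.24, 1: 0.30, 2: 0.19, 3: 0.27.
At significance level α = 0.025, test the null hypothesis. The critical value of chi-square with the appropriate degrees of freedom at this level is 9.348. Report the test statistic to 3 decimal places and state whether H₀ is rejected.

47.560; reject

Expected counts E_i = n·p_i: 120×0.24 = 28.8, 120×0.30 = 36, 120×0.19 = 22.8, 120×0.27 = 32.4.
0: (32 − 28.8)²/28.8 = 10.24/28.8 = 0.3556
1: (60 − 36)²/36 = 576/36 = 16.0000
2: (27 − 22.8)²/22.8 = 17.64/22.8 = 0.7737
3: (1 − 32.4)²/32.4 = 985.96/32.4 = 30.4309
Sum = 47.560
df = 3. Since 47.560 > 9.348, we reject H₀.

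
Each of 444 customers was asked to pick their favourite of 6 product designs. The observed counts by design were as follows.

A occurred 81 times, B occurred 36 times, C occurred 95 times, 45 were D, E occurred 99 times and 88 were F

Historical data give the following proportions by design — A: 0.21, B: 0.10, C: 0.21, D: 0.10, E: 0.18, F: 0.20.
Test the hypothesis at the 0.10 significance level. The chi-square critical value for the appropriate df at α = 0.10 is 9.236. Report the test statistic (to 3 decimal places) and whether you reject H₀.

Expected counts E_i = n·p_i: 444×0.21 = 93.24, 444×0.10 = 44.4, 444×0.21 = 93.24, 444×0.10 = 44.4, 444×0.18 = 79.92, 444×0.20 = 88.8.
cat         O        E   (O−E)²/E
A          81    93.24     1.6068
B          36     44.4     1.5892
C          95    93.24     0.0332
D          45     44.4     0.0081
E          99    79.92     4.5551
F          88     88.8     0.0072
Sum = 7.800
df = 5. Since 7.800 < 9.236, we do not reject H₀.

7.800; do not reject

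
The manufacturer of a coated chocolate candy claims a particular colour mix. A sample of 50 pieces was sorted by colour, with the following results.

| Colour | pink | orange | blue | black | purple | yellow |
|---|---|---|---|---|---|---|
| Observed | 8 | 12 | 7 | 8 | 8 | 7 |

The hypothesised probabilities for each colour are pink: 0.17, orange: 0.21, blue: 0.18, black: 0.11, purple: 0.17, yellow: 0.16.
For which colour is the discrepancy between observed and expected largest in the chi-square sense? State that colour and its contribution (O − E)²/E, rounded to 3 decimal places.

Expected counts E_i = n·p_i: 50×0.17 = 8.5, 50×0.21 = 10.5, 50×0.18 = 9, 50×0.11 = 5.5, 50×0.17 = 8.5, 50×0.16 = 8.
cat         O        E   (O−E)²/E
pink        8      8.5     0.0294
orange     12     10.5     0.2143
blue        7        9     0.4444
black       8      5.5     1.1364
purple      8      8.5     0.0294
yellow      7        8     0.1250
The largest term is for black: 1.136.

black, 1.136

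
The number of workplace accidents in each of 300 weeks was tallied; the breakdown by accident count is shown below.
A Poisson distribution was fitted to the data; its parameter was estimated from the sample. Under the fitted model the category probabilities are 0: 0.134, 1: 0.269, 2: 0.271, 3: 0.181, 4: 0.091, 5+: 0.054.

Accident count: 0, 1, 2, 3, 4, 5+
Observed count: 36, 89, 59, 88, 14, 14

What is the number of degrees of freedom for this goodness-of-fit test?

There are k = 6 categories and 1 parameter estimated from the data, so df = 6 − 1 − 1 = 4.

4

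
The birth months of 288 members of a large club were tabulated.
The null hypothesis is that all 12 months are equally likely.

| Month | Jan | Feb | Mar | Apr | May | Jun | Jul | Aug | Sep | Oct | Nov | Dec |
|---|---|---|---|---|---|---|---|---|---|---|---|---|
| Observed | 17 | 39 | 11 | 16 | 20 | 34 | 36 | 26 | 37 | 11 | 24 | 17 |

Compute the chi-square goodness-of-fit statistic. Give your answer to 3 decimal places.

48.250

Expected count for each of the 12 categories: 288/12 = 24.
cat         O        E   (O−E)²/E
Jan        17       24     2.0417
Feb        39       24     9.3750
Mar        11       24     7.0417
Apr        16       24     2.6667
May        20       24     0.6667
Jun        34       24     4.1667
Jul        36       24     6.0000
Aug        26       24     0.1667
Sep        37       24     7.0417
Oct        11       24     7.0417
Nov        24       24     0.0000
Dec        17       24     2.0417
Sum = 48.250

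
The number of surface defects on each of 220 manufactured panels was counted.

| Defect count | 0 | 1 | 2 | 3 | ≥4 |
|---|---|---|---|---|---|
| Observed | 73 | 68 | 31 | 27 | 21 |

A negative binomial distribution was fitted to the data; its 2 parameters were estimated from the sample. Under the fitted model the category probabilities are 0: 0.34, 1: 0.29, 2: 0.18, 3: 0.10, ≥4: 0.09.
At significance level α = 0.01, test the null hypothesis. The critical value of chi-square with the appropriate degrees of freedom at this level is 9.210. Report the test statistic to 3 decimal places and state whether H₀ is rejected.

Expected counts E_i = n·p_i: 220×0.34 = 74.8, 220×0.29 = 63.8, 220×0.18 = 39.6, 220×0.10 = 22, 220×0.09 = 19.8.
cat         O        E   (O−E)²/E
0          73     74.8     0.0433
1          68     63.8     0.2765
2          31     39.6     1.8677
3          27       22     1.1364
≥4         21     19.8     0.0727
Sum = 3.397
df = 2. Since 3.397 < 9.210, we do not reject H₀.

3.397; do not reject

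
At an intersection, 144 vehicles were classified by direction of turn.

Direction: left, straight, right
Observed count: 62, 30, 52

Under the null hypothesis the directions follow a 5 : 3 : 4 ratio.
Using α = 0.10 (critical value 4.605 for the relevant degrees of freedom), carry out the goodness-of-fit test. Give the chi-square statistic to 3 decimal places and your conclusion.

1.400; do not reject

Ratio total = 12. Expected counts: 144×5/12 = 60, 144×3/12 = 36, 144×4/12 = 48.
left: (62 − 60)²/60 = 4/60 = 0.0667
straight: (30 − 36)²/36 = 36/36 = 1.0000
right: (52 − 48)²/48 = 16/48 = 0.3333
Sum = 1.400
df = 2. Since 1.400 < 4.605, we do not reject H₀.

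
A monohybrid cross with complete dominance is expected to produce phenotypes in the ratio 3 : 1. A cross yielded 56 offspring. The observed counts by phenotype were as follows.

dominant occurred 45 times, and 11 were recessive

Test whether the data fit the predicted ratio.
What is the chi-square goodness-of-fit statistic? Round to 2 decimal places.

Ratio total = 4. Expected counts: 56×3/4 = 42, 56×1/4 = 14.
dominant: (45 − 42)²/42 = 9/42 = 0.214
recessive: (11 − 14)²/14 = 9/14 = 0.643
Sum = 0.86

0.86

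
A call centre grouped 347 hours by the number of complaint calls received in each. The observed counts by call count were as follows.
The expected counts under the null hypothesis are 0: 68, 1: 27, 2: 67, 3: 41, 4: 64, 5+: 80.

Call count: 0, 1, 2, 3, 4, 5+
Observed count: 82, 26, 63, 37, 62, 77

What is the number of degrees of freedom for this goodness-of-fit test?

5

There are k = 6 categories and no parameters were estimated from the data, so df = 6 − 1 = 5.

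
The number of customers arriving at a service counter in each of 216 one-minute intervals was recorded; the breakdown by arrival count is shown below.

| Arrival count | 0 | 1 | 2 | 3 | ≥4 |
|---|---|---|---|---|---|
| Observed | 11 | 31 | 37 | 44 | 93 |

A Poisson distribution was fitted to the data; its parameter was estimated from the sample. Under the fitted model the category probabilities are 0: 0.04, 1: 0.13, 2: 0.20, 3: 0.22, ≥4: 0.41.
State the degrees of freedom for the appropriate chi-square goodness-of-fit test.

3

There are k = 5 categories and 1 parameter estimated from the data, so df = 5 − 1 − 1 = 3.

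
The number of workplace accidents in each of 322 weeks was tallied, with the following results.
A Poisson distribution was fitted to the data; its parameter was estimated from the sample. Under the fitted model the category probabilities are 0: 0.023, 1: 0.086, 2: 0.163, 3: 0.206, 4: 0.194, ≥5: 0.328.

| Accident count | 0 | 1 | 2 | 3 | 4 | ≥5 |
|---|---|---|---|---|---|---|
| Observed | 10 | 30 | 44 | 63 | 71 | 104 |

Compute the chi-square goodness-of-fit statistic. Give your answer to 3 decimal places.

3.830

Expected counts E_i = n·p_i: 322×0.023 = 7.406, 322×0.086 = 27.692, 322×0.163 = 52.486, 322×0.206 = 66.332, 322×0.194 = 62.468, 322×0.328 = 105.616.
0: (10 − 7.406)²/7.406 = 6.728836/7.406 = 0.9086
1: (30 − 27.692)²/27.692 = 5.326864/27.692 = 0.1924
2: (44 − 52.486)²/52.486 = 72.012196/52.486 = 1.3720
3: (63 − 66.332)²/66.332 = 11.102224/66.332 = 0.1674
4: (71 − 62.468)²/62.468 = 72.795024/62.468 = 1.1653
≥5: (104 − 105.616)²/105.616 = 2.611456/105.616 = 0.0247
Sum = 3.830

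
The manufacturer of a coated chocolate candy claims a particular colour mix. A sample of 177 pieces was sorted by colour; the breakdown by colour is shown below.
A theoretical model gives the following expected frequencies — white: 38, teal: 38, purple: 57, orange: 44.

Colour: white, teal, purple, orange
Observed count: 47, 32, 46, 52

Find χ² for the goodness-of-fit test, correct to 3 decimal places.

χ² = (47−38)²/38 + (32−38)²/38 + (46−57)²/57 + (52−44)²/44
   = 2.1316 + 0.9474 + 2.1228 + 1.4545
Sum = 6.656

6.656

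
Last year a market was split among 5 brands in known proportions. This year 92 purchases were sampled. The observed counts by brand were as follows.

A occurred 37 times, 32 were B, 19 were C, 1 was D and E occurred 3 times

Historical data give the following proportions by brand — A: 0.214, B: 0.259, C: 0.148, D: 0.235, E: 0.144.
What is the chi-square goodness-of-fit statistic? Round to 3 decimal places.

47.748

Expected counts E_i = n·p_i: 92×0.214 = 19.688, 92×0.259 = 23.828, 92×0.148 = 13.616, 92×0.235 = 21.62, 92×0.144 = 13.248.
A: (37 − 19.688)²/19.688 = 299.705344/19.688 = 15.2227
B: (32 − 23.828)²/23.828 = 66.781584/23.828 = 2.8027
C: (19 − 13.616)²/13.616 = 28.987456/13.616 = 2.1289
D: (1 − 21.62)²/21.62 = 425.1844/21.62 = 19.6663
E: (3 − 13.248)²/13.248 = 105.021504/13.248 = 7.9273
Sum = 47.748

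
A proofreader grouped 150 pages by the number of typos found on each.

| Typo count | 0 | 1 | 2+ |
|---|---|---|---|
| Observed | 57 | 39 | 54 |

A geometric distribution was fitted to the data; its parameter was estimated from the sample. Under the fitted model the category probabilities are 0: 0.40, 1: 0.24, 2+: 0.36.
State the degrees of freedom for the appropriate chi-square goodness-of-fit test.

1

There are k = 3 categories and 1 parameter estimated from the data, so df = 3 − 1 − 1 = 1.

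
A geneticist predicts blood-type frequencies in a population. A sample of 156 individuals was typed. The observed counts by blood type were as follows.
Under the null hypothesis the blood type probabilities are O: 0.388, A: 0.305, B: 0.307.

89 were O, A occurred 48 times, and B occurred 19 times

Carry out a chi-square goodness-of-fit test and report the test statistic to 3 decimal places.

30.827

Expected counts E_i = n·p_i: 156×0.388 = 60.528, 156×0.305 = 47.58, 156×0.307 = 47.892.
cat         O        E   (O−E)²/E
O          89   60.528    13.3931
A          48    47.58     0.0037
B          19   47.892    17.4298
Sum = 30.827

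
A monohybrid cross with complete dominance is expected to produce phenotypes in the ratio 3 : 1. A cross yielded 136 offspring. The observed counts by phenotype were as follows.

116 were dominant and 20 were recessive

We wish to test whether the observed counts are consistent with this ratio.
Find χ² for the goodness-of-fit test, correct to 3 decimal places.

Ratio total = 4. Expected counts: 136×3/4 = 102, 136×1/4 = 34.
cat            O        E   (O−E)²/E
dominant     116      102     1.9216
recessive     20       34     5.7647
Sum = 7.686

7.686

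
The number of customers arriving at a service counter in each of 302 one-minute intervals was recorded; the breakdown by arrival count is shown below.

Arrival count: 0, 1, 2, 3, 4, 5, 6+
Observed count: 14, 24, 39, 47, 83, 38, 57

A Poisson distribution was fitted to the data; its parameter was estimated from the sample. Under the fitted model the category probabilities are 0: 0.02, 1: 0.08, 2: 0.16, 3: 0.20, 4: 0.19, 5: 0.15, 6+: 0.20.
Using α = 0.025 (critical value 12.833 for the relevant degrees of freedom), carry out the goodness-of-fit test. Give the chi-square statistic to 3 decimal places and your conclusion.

Expected counts E_i = n·p_i: 302×0.02 = 6.04, 302×0.08 = 24.16, 302×0.16 = 48.32, 302×0.20 = 60.4, 302×0.19 = 57.38, 302×0.15 = 45.3, 302×0.20 = 60.4.
0: (14 − 6.04)²/6.04 = 63.3616/6.04 = 10.4903
1: (24 − 24.16)²/24.16 = 0.0256/24.16 = 0.0011
2: (39 − 48.32)²/48.32 = 86.8624/48.32 = 1.7976
3: (47 − 60.4)²/60.4 = 179.56/60.4 = 2.9728
4: (83 − 57.38)²/57.38 = 656.3844/57.38 = 11.4393
5: (38 − 45.3)²/45.3 = 53.29/45.3 = 1.1764
6+: (57 − 60.4)²/60.4 = 11.56/60.4 = 0.1914
Sum = 28.069
df = 5. Since 28.069 > 12.833, we reject H₀.

28.069; reject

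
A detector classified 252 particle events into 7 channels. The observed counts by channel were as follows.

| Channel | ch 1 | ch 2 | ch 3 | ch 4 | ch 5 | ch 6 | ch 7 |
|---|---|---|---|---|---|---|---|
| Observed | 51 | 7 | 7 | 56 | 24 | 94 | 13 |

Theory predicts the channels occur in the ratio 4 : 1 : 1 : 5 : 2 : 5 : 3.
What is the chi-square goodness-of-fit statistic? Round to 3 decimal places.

Ratio total = 21. Expected counts: 252×4/21 = 48, 252×1/21 = 12, 252×1/21 = 12, 252×5/21 = 60, 252×2/21 = 24, 252×5/21 = 60, 252×3/21 = 36.
cat         O        E   (O−E)²/E
ch 1       51       48     0.1875
ch 2        7       12     2.0833
ch 3        7       12     2.0833
ch 4       56       60     0.2667
ch 5       24       24     0.0000
ch 6       94       60    19.2667
ch 7       13       36    14.6944
Sum = 38.582

38.582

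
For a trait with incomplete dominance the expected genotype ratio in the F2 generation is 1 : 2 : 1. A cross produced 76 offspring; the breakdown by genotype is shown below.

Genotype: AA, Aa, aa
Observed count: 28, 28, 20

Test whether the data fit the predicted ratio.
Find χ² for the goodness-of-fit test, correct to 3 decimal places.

Ratio total = 4. Expected counts: 76×1/4 = 19, 76×2/4 = 38, 76×1/4 = 19.
AA: (28 − 19)²/19 = 81/19 = 4.2632
Aa: (28 − 38)²/38 = 100/38 = 2.6316
aa: (20 − 19)²/19 = 1/19 = 0.0526
Sum = 6.947

6.947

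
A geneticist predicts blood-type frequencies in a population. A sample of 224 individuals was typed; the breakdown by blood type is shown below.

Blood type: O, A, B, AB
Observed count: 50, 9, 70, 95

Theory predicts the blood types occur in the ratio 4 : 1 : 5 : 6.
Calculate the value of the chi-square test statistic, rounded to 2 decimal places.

3.87

Ratio total = 16. Expected counts: 224×4/16 = 56, 224×1/16 = 14, 224×5/16 = 70, 224×6/16 = 84.
O: (50 − 56)²/56 = 36/56 = 0.643
A: (9 − 14)²/14 = 25/14 = 1.786
B: (70 − 70)²/70 = 0/70 = 0.000
AB: (95 − 84)²/84 = 121/84 = 1.440
Sum = 3.87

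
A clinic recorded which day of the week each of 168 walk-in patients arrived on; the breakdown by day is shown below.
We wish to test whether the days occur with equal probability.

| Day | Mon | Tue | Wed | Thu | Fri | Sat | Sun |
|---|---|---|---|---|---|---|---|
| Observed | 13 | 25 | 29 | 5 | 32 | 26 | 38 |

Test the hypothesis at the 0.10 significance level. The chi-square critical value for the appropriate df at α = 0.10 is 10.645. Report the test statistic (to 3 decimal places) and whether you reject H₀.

32.167; reject

Expected count for each of the 7 categories: 168/7 = 24.
cat         O        E   (O−E)²/E
Mon        13       24     5.0417
Tue        25       24     0.0417
Wed        29       24     1.0417
Thu         5       24    15.0417
Fri        32       24     2.6667
Sat        26       24     0.1667
Sun        38       24     8.1667
Sum = 32.167
df = 6. Since 32.167 > 10.645, we reject H₀.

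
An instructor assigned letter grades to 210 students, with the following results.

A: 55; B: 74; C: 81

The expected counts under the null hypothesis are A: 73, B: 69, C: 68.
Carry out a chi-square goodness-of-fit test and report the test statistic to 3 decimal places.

cat         O        E   (O−E)²/E
A          55       73     4.4384
B          74       69     0.3623
C          81       68     2.4853
Sum = 7.286

7.286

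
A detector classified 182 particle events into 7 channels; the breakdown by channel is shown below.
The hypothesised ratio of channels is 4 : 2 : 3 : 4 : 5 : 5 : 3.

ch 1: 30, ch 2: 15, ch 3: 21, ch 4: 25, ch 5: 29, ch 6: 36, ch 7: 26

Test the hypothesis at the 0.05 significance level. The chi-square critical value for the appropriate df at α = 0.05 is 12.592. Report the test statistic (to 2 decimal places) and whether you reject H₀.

Ratio total = 26. Expected counts: 182×4/26 = 28, 182×2/26 = 14, 182×3/26 = 21, 182×4/26 = 28, 182×5/26 = 35, 182×5/26 = 35, 182×3/26 = 21.
χ² = (30−28)²/28 + (15−14)²/14 + (21−21)²/21 + (25−28)²/28 + (29−35)²/35 + (36−35)²/35 + (26−21)²/21
   = 0.143 + 0.071 + 0.000 + 0.321 + 1.029 + 0.029 + 1.190
Sum = 2.78
df = 6. Since 2.78 < 12.592, we do not reject H₀.

2.78; do not reject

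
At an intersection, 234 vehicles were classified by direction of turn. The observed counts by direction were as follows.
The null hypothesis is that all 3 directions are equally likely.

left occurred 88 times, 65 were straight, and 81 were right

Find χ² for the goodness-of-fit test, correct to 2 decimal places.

Under H₀ each category has probability 1/3, so each expected count is 234/3 = 78.
χ² = (88−78)²/78 + (65−78)²/78 + (81−78)²/78
   = 1.282 + 2.167 + 0.115
Sum = 3.56

3.56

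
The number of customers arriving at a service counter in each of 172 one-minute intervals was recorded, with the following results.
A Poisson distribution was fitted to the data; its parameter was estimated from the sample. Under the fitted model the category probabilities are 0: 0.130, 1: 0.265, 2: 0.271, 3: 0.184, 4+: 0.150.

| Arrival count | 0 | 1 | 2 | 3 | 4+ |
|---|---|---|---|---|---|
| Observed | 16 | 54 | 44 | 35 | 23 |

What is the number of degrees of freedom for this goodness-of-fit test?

There are k = 5 categories and 1 parameter estimated from the data, so df = 5 − 1 − 1 = 3.

3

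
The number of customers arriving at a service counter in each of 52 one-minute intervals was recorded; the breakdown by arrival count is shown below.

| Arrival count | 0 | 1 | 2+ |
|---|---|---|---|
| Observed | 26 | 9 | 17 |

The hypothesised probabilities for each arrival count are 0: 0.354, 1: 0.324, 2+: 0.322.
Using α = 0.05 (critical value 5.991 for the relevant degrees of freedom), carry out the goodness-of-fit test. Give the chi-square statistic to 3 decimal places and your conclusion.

6.791; reject

Expected counts E_i = n·p_i: 52×0.354 = 18.408, 52×0.324 = 16.848, 52×0.322 = 16.744.
0: (26 − 18.408)²/18.408 = 57.638464/18.408 = 3.1312
1: (9 − 16.848)²/16.848 = 61.591104/16.848 = 3.6557
2+: (17 − 16.744)²/16.744 = 0.065536/16.744 = 0.0039
Sum = 6.791
df = 2. Since 6.791 > 5.991, we reject H₀.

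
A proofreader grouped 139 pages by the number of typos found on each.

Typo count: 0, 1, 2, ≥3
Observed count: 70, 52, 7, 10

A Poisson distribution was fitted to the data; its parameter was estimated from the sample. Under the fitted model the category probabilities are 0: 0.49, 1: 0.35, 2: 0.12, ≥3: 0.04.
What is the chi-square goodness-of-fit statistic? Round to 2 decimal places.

Expected counts E_i = n·p_i: 139×0.49 = 68.11, 139×0.35 = 48.65, 139×0.12 = 16.68, 139×0.04 = 5.56.
χ² = (70−68.11)²/68.11 + (52−48.65)²/48.65 + (7−16.68)²/16.68 + (10−5.56)²/5.56
   = 0.052 + 0.231 + 5.618 + 3.546
Sum = 9.45

9.45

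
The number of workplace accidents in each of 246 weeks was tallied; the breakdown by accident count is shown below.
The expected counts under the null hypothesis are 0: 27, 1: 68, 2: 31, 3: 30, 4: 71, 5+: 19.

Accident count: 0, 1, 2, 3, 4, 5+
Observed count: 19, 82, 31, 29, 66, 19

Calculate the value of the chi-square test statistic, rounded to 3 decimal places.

5.638

χ² = (19−27)²/27 + (82−68)²/68 + (31−31)²/31 + (29−30)²/30 + (66−71)²/71 + (19−19)²/19
   = 2.3704 + 2.8824 + 0.0000 + 0.0333 + 0.3521 + 0.0000
Sum = 5.638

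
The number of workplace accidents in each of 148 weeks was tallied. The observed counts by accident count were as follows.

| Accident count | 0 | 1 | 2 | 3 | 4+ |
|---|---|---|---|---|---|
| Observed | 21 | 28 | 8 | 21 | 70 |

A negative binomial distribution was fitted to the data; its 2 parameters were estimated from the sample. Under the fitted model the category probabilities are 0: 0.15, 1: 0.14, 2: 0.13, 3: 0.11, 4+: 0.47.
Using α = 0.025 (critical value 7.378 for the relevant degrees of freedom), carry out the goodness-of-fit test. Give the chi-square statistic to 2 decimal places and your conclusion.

10.56; reject

Expected counts E_i = n·p_i: 148×0.15 = 22.2, 148×0.14 = 20.72, 148×0.13 = 19.24, 148×0.11 = 16.28, 148×0.47 = 69.56.
χ² = (21−22.2)²/22.2 + (28−20.72)²/20.72 + (8−19.24)²/19.24 + (21−16.28)²/16.28 + (70−69.56)²/69.56
   = 0.065 + 2.558 + 6.566 + 1.368 + 0.003
Sum = 10.56
df = 2. Since 10.56 > 7.378, we reject H₀.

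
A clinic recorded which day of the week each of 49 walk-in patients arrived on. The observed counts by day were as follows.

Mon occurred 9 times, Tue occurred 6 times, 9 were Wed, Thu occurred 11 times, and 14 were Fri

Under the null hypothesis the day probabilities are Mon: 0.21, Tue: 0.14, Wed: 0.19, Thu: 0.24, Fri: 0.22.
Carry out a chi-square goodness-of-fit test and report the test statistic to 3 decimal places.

Expected counts E_i = n·p_i: 49×0.21 = 10.29, 49×0.14 = 6.86, 49×0.19 = 9.31, 49×0.24 = 11.76, 49×0.22 = 10.78.
Mon: (9 − 10.29)²/10.29 = 1.6641/10.29 = 0.1617
Tue: (6 − 6.86)²/6.86 = 0.7396/6.86 = 0.1078
Wed: (9 − 9.31)²/9.31 = 0.0961/9.31 = 0.0103
Thu: (11 − 11.76)²/11.76 = 0.5776/11.76 = 0.0491
Fri: (14 − 10.78)²/10.78 = 10.3684/10.78 = 0.9618
Sum = 1.291

1.291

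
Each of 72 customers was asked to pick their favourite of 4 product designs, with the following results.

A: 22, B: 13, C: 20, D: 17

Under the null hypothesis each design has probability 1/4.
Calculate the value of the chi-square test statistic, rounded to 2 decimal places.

Under H₀ each category has probability 1/4, so each expected count is 72/4 = 18.
A: (22 − 18)²/18 = 16/18 = 0.889
B: (13 − 18)²/18 = 25/18 = 1.389
C: (20 − 18)²/18 = 4/18 = 0.222
D: (17 − 18)²/18 = 1/18 = 0.056
Sum = 2.56

2.56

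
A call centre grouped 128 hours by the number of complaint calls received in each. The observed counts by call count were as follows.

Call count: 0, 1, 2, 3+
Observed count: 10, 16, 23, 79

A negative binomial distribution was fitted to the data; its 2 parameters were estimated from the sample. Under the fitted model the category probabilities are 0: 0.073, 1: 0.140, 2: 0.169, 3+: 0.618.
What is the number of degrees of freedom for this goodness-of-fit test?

There are k = 4 categories and 2 parameters estimated from the data, so df = 4 − 1 − 2 = 1.

1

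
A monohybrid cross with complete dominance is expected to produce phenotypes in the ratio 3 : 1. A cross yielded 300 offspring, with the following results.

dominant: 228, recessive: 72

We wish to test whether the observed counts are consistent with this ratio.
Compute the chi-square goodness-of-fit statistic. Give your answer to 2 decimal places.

Ratio total = 4. Expected counts: 300×3/4 = 225, 300×1/4 = 75.
cat            O        E   (O−E)²/E
dominant     228      225      0.040
recessive     72       75      0.120
Sum = 0.16

0.16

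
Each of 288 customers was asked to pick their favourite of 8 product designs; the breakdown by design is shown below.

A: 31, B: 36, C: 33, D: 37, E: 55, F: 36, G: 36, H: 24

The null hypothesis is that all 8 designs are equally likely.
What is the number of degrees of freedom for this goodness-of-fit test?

7

There are k = 8 categories and no parameters were estimated from the data, so df = 8 − 1 = 7.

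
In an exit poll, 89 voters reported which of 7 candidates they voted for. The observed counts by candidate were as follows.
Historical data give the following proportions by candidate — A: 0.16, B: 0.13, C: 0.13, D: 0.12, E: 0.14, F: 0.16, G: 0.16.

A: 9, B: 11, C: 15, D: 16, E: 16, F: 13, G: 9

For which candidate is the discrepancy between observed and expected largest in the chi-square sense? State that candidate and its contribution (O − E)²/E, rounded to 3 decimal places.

D, 2.650

Expected counts E_i = n·p_i: 89×0.16 = 14.24, 89×0.13 = 11.57, 89×0.13 = 11.57, 89×0.12 = 10.68, 89×0.14 = 12.46, 89×0.16 = 14.24, 89×0.16 = 14.24.
cat         O        E   (O−E)²/E
A           9    14.24     1.9282
B          11    11.57     0.0281
C          15    11.57     1.0168
D          16    10.68     2.6500
E          16    12.46     1.0057
F          13    14.24     0.1080
G           9    14.24     1.9282
The largest term is for D: 2.650.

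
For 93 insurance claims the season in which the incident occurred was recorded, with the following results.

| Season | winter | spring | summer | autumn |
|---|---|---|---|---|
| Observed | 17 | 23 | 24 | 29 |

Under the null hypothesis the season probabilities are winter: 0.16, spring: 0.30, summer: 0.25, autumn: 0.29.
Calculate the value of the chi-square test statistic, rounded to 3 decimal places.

Expected counts E_i = n·p_i: 93×0.16 = 14.88, 93×0.30 = 27.9, 93×0.25 = 23.25, 93×0.29 = 26.97.
χ² = (17−14.88)²/14.88 + (23−27.9)²/27.9 + (24−23.25)²/23.25 + (29−26.97)²/26.97
   = 0.3020 + 0.8606 + 0.0242 + 0.1528
Sum = 1.340

1.340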